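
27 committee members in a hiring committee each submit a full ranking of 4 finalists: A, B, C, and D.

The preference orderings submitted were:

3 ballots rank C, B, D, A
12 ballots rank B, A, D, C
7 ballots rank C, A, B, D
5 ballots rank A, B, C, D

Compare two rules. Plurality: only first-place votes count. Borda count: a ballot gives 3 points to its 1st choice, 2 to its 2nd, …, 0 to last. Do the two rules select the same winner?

Plurality first-place counts: A 5, B 12, C 10, D 0 → B.
Borda totals: A 53, B 59, C 35, D 15 → B.
The two rules agree on B.

Yes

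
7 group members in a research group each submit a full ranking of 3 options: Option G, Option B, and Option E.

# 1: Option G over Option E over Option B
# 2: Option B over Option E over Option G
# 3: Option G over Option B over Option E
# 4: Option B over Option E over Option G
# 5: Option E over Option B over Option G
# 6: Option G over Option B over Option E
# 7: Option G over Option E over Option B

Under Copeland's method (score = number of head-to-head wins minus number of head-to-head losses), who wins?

Pairwise results:
  Option G vs Option B: Option G wins 4–3.
  Option G vs Option E: Option G wins 4–3.
  Option B vs Option E: Option B wins 4–3.
Copeland scores (wins − losses):
  Option G: 2 − 0 = 2
  Option B: 1 − 1 = 0
  Option E: 0 − 2 = -2
Option G has the best Copeland score.

Option G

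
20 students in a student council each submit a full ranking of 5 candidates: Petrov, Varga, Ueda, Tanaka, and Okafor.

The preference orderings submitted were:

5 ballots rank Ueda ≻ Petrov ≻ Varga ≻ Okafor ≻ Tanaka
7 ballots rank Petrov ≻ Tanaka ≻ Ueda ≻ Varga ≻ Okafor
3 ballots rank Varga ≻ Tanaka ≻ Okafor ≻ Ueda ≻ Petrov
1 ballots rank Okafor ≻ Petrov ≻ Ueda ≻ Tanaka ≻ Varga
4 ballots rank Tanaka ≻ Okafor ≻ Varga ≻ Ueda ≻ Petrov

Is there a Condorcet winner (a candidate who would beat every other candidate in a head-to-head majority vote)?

Head-to-head results (20 voters total):
Petrov vs Varga: Petrov wins 13–7.
Petrov vs Ueda: Ueda wins 12–8.
Petrov vs Tanaka: Petrov wins 13–7.
Petrov vs Okafor: Petrov wins 12–8.
Varga vs Ueda: Ueda wins 13–7.
Varga vs Tanaka: Tanaka wins 12–8.
Varga vs Okafor: Varga wins 15–5.
Ueda vs Tanaka: Tanaka wins 14–6.
Ueda vs Okafor: Ueda wins 12–8.
Tanaka vs Okafor: Tanaka wins 14–6.
No candidate beats all others: Petrov beats Tanaka beats Ueda beats Petrov, a majority cycle.

No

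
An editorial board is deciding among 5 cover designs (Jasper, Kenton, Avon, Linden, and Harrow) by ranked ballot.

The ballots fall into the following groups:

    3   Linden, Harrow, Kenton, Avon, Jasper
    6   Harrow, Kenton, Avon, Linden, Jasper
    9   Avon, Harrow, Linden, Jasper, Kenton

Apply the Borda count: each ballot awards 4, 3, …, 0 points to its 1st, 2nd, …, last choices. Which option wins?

Harrow

Borda scores:
  Jasper: 3·0 + 6·0 + 9·1 = 9
  Kenton: 3·2 + 6·3 + 9·0 = 24
  Avon: 3·1 + 6·2 + 9·4 = 51
  Linden: 3·4 + 6·1 + 9·2 = 36
  Harrow: 3·3 + 6·4 + 9·3 = 60
Harrow has the highest total.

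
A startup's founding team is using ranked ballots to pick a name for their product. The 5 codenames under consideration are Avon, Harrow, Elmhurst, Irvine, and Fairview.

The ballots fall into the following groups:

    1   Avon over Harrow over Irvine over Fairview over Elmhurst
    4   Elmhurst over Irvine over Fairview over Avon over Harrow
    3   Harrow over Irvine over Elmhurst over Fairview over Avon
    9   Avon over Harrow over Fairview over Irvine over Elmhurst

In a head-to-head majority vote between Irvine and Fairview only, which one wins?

Fairview

Ballots ranking Irvine above Fairview: 1+4+3 = 8.
Ballots ranking Fairview above Irvine: 9.
Fairview wins the head-to-head, 9–8.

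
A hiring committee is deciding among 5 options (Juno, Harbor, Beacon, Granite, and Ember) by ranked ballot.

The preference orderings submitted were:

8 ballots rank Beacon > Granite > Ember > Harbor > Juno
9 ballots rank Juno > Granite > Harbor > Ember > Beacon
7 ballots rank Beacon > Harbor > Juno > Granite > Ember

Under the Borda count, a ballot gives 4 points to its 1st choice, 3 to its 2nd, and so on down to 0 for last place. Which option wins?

Borda scores:
  Juno: 8·0 + 9·4 + 7·2 = 50
  Harbor: 8·1 + 9·2 + 7·3 = 47
  Beacon: 8·4 + 9·0 + 7·4 = 60
  Granite: 8·3 + 9·3 + 7·1 = 58
  Ember: 8·2 + 9·1 + 7·0 = 25
Beacon has the highest total.

Beacon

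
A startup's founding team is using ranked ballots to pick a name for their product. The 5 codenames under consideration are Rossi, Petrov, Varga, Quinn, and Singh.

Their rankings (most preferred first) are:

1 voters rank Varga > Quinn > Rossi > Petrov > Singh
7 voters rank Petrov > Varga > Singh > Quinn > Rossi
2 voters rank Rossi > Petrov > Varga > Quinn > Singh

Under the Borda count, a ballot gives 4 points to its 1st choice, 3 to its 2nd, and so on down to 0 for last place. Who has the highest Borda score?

Petrov

Borda scores:
  Rossi: 2 + 7·0 + 2·4 = 10
  Petrov: 1 + 7·4 + 2·3 = 35
  Varga: 4 + 7·3 + 2·2 = 29
  Quinn: 3 + 7·1 + 2·1 = 12
  Singh: 0 + 7·2 + 2·0 = 14
Petrov has the highest total.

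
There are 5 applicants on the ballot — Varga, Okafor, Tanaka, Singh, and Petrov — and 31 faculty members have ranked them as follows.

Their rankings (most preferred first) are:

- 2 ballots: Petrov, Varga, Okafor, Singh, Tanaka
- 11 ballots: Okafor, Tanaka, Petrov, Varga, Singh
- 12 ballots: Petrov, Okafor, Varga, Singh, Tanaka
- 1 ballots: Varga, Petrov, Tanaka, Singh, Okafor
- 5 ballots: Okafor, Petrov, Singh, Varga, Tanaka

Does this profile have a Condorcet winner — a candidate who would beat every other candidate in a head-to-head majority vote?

Yes

Head-to-head results (31 voters total):
Varga vs Okafor: Okafor wins 28–3.
Varga vs Tanaka: Varga wins 20–11.
Varga vs Singh: Varga wins 26–5.
Varga vs Petrov: Petrov wins 30–1.
Okafor vs Tanaka: Okafor wins 30–1.
Okafor vs Singh: Okafor wins 30–1.
Okafor vs Petrov: Okafor wins 16–15.
Tanaka vs Singh: Singh wins 19–12.
Tanaka vs Petrov: Petrov wins 20–11.
Singh vs Petrov: Petrov wins 31–0.
Okafor beats each rival — Varga (28–3), Tanaka (30–1), Singh (30–1), Petrov (16–15) — so Okafor is the Condorcet winner.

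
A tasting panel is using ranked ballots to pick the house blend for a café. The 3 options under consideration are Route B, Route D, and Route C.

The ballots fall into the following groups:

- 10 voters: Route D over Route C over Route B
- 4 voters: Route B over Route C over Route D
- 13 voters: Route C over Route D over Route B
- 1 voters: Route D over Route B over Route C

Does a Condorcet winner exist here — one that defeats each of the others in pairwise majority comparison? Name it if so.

Route C

Head-to-head results (28 voters total):
Route B vs Route D: Route D wins 24–4.
Route B vs Route C: Route C wins 23–5.
Route D vs Route C: Route C wins 17–11.
Route C beats each rival — Route B (23–5), Route D (17–11) — so Route C is the Condorcet winner.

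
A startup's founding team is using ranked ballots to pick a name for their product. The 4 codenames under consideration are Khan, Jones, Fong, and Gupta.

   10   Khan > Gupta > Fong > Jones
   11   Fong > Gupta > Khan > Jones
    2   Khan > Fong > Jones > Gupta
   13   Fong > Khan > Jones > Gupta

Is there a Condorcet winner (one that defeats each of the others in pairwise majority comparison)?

Head-to-head results (36 voters total):
Khan vs Jones: Khan wins 36–0.
Khan vs Fong: Fong wins 24–12.
Khan vs Gupta: Khan wins 25–11.
Jones vs Fong: Fong wins 36–0.
Jones vs Gupta: Gupta wins 21–15.
Fong vs Gupta: Fong wins 26–10.
Fong beats each rival — Khan (24–12), Jones (36–0), Gupta (26–10) — so Fong is the Condorcet winner.

Yes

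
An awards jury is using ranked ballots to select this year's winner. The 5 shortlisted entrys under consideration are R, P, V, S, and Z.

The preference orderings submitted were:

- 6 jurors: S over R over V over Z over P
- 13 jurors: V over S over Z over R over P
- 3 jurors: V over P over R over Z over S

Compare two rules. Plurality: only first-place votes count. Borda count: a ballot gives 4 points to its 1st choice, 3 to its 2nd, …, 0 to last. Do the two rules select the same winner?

Yes

Plurality first-place counts: R 0, P 0, V 16, S 6, Z 0 → V.
Borda totals: R 37, P 9, V 76, S 63, Z 35 → V.
The two rules agree on V.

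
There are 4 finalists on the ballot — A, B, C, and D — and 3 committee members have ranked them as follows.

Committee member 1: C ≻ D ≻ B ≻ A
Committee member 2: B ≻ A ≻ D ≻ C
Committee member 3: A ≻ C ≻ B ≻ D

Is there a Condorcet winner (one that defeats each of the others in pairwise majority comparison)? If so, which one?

There is no Condorcet winner

Head-to-head results (3 voters total):
A vs B: B wins 2–1.
A vs C: A wins 2–1.
A vs D: A wins 2–1.
B vs C: C wins 2–1.
B vs D: B wins 2–1.
C vs D: C wins 2–1.
No candidate beats all others: A beats C beats B beats A, a majority cycle.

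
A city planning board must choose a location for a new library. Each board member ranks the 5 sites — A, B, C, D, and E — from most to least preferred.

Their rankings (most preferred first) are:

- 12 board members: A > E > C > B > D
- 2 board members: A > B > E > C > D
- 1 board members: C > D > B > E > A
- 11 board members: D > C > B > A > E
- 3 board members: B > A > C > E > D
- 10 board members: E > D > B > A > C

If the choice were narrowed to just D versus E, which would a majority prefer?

Ballots ranking D above E: 1+11 = 12.
Ballots ranking E above D: 12+2+3+10 = 27.
E wins the head-to-head, 27–12.

E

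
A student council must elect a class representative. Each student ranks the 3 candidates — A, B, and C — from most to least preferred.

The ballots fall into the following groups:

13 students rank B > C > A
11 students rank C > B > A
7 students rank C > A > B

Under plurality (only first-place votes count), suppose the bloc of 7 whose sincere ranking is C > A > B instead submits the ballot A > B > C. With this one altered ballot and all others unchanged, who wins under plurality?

B

First-place totals with the altered ballot: A 7, B 13, C 11.
The switch changes the winner from C to B.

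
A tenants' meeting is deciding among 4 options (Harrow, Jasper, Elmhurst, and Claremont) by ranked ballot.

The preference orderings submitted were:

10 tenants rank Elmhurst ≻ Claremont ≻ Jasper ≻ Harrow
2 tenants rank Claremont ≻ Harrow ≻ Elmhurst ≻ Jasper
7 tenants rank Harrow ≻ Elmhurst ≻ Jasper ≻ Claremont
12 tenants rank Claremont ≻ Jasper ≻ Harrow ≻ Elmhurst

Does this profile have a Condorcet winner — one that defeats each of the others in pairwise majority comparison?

Head-to-head results (31 voters total):
Harrow vs Jasper: Jasper wins 22–9.
Harrow vs Elmhurst: Harrow wins 21–10.
Harrow vs Claremont: Claremont wins 24–7.
Jasper vs Elmhurst: Elmhurst wins 19–12.
Jasper vs Claremont: Claremont wins 24–7.
Elmhurst vs Claremont: Elmhurst wins 17–14.
No candidate beats all others: Harrow beats Elmhurst beats Jasper beats Harrow, a majority cycle.

No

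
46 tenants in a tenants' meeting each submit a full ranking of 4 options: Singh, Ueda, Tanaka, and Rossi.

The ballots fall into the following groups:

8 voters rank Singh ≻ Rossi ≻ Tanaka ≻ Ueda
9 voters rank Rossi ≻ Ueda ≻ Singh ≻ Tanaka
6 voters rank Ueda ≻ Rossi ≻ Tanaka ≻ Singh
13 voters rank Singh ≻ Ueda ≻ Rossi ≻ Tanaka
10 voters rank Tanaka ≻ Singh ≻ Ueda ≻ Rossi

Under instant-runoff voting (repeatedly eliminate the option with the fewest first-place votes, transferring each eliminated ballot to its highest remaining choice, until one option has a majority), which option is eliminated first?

Round 1: Singh 21, Tanaka 10, Rossi 9, Ueda 6. Ueda has the fewest and is eliminated.
Round 2: Singh 21, Rossi 15, Tanaka 10. Tanaka has the fewest and is eliminated.
Round 3: Singh 31, Rossi 15. Singh has a majority.

Ueda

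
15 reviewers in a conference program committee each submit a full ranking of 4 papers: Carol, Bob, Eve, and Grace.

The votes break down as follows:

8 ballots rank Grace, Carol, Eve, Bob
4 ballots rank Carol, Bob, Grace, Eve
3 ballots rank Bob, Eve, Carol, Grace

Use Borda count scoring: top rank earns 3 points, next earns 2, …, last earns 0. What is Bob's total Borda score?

17

Borda scores:
  Carol: 8·2 + 4·3 + 3·1 = 31
  Bob: 8·0 + 4·2 + 3·3 = 17
  Eve: 8·1 + 4·0 + 3·2 = 14
  Grace: 8·3 + 4·1 + 3·0 = 28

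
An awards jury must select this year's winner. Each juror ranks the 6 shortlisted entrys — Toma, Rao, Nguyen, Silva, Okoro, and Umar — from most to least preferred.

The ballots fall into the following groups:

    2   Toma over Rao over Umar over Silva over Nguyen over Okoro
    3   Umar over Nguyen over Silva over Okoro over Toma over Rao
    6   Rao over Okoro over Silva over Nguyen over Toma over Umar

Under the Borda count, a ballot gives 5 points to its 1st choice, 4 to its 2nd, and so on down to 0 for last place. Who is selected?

Rao

Borda scores:
  Toma: 2·5 + 3·1 + 6·1 = 19
  Rao: 2·4 + 3·0 + 6·5 = 38
  Nguyen: 2·1 + 3·4 + 6·2 = 26
  Silva: 2·2 + 3·3 + 6·3 = 31
  Okoro: 2·0 + 3·2 + 6·4 = 30
  Umar: 2·3 + 3·5 + 6·0 = 21
Rao has the highest total.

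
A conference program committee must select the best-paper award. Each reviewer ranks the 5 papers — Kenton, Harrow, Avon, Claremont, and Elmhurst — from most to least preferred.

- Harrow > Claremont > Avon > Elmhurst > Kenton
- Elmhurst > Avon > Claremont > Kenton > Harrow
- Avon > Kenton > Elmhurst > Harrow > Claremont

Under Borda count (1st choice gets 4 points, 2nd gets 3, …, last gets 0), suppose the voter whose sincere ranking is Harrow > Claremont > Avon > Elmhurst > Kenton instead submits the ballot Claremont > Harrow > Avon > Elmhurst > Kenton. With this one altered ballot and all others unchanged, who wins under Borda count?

Avon

Borda totals with the altered ballot: Kenton 4, Harrow 4, Avon 9, Claremont 6, Elmhurst 7.
The winner is unchanged: still Avon.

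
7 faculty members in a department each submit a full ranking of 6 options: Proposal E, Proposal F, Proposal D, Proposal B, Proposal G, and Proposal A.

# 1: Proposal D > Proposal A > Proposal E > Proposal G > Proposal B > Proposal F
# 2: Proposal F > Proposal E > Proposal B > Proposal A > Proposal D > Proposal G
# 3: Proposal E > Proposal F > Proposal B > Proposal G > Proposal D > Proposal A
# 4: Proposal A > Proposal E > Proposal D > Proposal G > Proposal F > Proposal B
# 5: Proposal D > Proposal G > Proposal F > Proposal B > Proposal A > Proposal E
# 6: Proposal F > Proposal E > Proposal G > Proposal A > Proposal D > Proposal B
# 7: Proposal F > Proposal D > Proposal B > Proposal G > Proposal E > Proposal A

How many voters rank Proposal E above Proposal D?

4

Ballots ranking Proposal E above Proposal D: 4.
Ballots ranking Proposal D above Proposal E: 3.
So 4 of 7 voters prefer Proposal E to Proposal D.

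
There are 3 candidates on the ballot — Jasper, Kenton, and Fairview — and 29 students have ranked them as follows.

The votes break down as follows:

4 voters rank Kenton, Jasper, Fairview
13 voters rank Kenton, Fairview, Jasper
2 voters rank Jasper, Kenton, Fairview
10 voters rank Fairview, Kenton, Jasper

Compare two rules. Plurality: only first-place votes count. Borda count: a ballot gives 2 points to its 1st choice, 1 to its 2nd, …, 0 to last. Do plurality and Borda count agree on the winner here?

Yes

Plurality first-place counts: Jasper 2, Kenton 17, Fairview 10 → Kenton.
Borda totals: Jasper 8, Kenton 46, Fairview 33 → Kenton.
The two rules agree on Kenton.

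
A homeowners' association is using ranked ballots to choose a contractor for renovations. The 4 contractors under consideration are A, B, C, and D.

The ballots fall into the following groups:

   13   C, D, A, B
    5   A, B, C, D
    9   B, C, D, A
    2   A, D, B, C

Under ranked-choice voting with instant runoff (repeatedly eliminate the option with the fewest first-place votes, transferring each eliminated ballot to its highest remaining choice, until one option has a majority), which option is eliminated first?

Round 1: C 13, B 9, A 7, D 0. D has the fewest and is eliminated.
Round 2: C 13, B 9, A 7. A has the fewest and is eliminated.
Round 3: B 16, C 13. B has a majority.

D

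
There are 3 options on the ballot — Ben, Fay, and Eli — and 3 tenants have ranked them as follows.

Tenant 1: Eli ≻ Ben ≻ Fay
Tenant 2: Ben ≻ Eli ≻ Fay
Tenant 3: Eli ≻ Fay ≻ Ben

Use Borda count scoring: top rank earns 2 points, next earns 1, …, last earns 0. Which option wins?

Eli

Borda scores:
  Ben: 1 + 2 + 0 = 3
  Fay: 0 + 0 + 1 = 1
  Eli: 2 + 1 + 2 = 5
Eli has the highest total.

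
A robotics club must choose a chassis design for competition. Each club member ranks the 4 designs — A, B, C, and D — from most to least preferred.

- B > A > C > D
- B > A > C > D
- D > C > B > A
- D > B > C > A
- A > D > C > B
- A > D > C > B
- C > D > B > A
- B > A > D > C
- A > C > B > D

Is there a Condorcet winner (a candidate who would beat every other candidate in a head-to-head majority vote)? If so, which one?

Head-to-head results (9 voters total):
A vs B: B wins 6–3.
A vs C: A wins 6–3.
A vs D: A wins 6–3.
B vs C: C wins 5–4.
B vs D: D wins 5–4.
C vs D: D wins 5–4.
No candidate beats all others: A beats C beats B beats A, a majority cycle.

There is no Condorcet winner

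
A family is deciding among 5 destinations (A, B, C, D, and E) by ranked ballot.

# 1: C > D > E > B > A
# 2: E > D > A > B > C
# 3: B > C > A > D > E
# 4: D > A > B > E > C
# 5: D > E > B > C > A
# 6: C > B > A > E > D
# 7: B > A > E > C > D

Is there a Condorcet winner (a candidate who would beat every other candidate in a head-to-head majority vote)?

No

Head-to-head results (7 voters total):
A vs B: B wins 5–2.
A vs C: C wins 4–3.
A vs D: D wins 4–3.
A vs E: A wins 4–3.
B vs C: B wins 5–2.
B vs D: D wins 4–3.
B vs E: B wins 4–3.
C vs D: C wins 4–3.
C vs E: E wins 4–3.
D vs E: D wins 4–3.
No candidate beats all others: A beats E beats C beats A, a majority cycle.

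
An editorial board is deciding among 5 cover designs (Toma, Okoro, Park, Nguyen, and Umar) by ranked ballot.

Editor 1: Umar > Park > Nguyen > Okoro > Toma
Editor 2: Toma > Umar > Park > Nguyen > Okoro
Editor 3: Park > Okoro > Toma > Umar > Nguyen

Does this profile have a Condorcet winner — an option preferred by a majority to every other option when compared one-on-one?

Head-to-head results (3 voters total):
Toma vs Okoro: Okoro wins 2–1.
Toma vs Park: Park wins 2–1.
Toma vs Nguyen: Toma wins 2–1.
Toma vs Umar: Toma wins 2–1.
Okoro vs Park: Park wins 3–0.
Okoro vs Nguyen: Nguyen wins 2–1.
Okoro vs Umar: Umar wins 2–1.
Park vs Nguyen: Park wins 3–0.
Park vs Umar: Umar wins 2–1.
Nguyen vs Umar: Umar wins 3–0.
No candidate beats all others: Toma beats Nguyen beats Okoro beats Toma, a majority cycle.

No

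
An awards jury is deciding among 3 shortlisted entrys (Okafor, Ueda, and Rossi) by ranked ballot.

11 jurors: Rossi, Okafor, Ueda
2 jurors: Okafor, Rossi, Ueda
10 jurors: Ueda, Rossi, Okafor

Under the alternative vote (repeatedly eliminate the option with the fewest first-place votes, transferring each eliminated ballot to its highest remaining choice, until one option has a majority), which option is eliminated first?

Okafor

Round 1: Rossi 11, Ueda 10, Okafor 2. Okafor has the fewest and is eliminated.
Round 2: Rossi 13, Ueda 10. Rossi has a majority.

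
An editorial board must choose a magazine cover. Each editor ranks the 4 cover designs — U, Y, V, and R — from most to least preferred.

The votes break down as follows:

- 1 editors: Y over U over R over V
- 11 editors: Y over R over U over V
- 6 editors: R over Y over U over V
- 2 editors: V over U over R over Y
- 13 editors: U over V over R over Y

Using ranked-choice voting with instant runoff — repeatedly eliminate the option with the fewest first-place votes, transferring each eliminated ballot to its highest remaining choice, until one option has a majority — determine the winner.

Round 1: U 13, Y 12, R 6, V 2. V has the fewest and is eliminated.
Round 2: U 15, Y 12, R 6. R has the fewest and is eliminated.
Round 3: Y 18, U 15. Y has a majority.

Y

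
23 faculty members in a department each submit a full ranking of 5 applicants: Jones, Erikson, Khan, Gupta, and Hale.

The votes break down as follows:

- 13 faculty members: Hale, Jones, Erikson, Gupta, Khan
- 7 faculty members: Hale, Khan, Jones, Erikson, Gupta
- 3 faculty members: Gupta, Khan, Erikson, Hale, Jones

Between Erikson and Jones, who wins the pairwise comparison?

Jones

Ballots ranking Erikson above Jones: 3.
Ballots ranking Jones above Erikson: 13+7 = 20.
Jones wins the head-to-head, 20–3.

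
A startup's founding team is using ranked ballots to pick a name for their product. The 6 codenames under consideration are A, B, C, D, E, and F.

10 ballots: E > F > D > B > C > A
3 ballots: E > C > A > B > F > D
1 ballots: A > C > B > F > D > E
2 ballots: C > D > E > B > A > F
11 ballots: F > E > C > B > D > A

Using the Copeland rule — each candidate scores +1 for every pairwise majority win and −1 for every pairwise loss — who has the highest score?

Pairwise results:
  A vs B: B wins 23–4.
  A vs C: C wins 26–1.
  A vs D: D wins 23–4.
  A vs E: E wins 26–1.
  A vs F: F wins 21–6.
  B vs C: C wins 17–10.
  B vs D: B wins 15–12.
  B vs E: E wins 26–1.
  B vs F: F wins 21–6.
  C vs D: C wins 17–10.
  C vs E: E wins 24–3.
  C vs F: F wins 21–6.
  D vs E: E wins 24–3.
  D vs F: F wins 25–2.
  E vs F: E wins 15–12.
Copeland scores (wins − losses):
  A: 0 − 5 = -5
  B: 2 − 3 = -1
  C: 3 − 2 = 1
  D: 1 − 4 = -3
  E: 5 − 0 = 5
  F: 4 − 1 = 3
E has the best Copeland score.

E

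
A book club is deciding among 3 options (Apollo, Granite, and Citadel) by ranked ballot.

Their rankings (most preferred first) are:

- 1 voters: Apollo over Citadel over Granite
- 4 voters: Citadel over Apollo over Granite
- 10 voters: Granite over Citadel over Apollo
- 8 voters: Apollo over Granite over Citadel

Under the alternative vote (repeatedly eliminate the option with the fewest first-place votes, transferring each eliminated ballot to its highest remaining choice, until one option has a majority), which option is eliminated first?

Round 1: Granite 10, Apollo 9, Citadel 4. Citadel has the fewest and is eliminated.
Round 2: Apollo 13, Granite 10. Apollo has a majority.

Citadel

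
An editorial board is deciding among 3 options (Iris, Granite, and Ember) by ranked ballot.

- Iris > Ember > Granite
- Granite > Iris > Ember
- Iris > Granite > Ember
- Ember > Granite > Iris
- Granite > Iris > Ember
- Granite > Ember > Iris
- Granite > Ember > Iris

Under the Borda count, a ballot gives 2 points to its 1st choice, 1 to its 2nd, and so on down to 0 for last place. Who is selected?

Granite

Borda scores:
  Iris: 2 + 1 + 2 + 0 + 1 + 0 + 0 = 6
  Granite: 0 + 2 + 1 + 1 + 2 + 2 + 2 = 10
  Ember: 1 + 0 + 0 + 2 + 0 + 1 + 1 = 5
Granite has the highest total.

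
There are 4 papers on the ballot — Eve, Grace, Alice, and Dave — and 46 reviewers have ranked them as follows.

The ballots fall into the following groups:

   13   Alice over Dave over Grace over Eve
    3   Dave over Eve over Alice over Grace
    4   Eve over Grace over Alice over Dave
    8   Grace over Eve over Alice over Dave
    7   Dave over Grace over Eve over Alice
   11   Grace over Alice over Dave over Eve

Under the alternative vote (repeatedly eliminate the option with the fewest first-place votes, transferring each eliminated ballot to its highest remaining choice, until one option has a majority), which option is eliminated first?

Eve

Round 1: Grace 19, Alice 13, Dave 10, Eve 4. Eve has the fewest and is eliminated.
Round 2: Grace 23, Alice 13, Dave 10. Dave has the fewest and is eliminated.
Round 3: Grace 30, Alice 16. Grace has a majority.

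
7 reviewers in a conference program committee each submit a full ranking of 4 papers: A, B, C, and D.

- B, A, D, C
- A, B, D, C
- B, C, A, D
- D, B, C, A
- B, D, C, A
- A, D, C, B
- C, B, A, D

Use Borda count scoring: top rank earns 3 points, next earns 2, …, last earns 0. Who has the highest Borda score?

B

Borda scores:
  A: 2 + 3 + 1 + 0 + 0 + 3 + 1 = 10
  B: 3 + 2 + 3 + 2 + 3 + 0 + 2 = 15
  C: 0 + 0 + 2 + 1 + 1 + 1 + 3 = 8
  D: 1 + 1 + 0 + 3 + 2 + 2 + 0 = 9
B has the highest total.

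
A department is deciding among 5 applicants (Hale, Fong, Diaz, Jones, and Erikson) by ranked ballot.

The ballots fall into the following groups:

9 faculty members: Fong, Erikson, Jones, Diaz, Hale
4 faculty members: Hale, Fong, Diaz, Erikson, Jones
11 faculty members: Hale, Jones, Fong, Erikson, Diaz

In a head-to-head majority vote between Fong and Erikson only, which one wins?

Fong

Ballots ranking Fong above Erikson: 9+4+11 = 24.
Ballots ranking Erikson above Fong: 0.
Fong wins the head-to-head, 24–0.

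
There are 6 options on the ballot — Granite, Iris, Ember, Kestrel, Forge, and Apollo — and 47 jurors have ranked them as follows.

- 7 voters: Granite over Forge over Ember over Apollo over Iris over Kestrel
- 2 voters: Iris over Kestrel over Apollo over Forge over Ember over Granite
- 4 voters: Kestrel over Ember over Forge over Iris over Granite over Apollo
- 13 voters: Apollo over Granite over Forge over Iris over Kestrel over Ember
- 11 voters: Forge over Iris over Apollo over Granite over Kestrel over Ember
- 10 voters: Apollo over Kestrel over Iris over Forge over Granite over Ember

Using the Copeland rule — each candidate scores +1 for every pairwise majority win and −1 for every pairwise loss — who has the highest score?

Pairwise results:
  Granite vs Iris: Iris wins 27–20.
  Granite vs Ember: Granite wins 41–6.
  Granite vs Kestrel: Granite wins 31–16.
  Granite vs Forge: Forge wins 27–20.
  Granite vs Apollo: Apollo wins 36–11.
  Iris vs Ember: Iris wins 36–11.
  Iris vs Kestrel: Iris wins 33–14.
  Iris vs Forge: Forge wins 35–12.
  Iris vs Apollo: Apollo wins 30–17.
  Ember vs Kestrel: Kestrel wins 40–7.
  Ember vs Forge: Forge wins 43–4.
  Ember vs Apollo: Apollo wins 36–11.
  Kestrel vs Forge: Forge wins 31–16.
  Kestrel vs Apollo: Apollo wins 41–6.
  Forge vs Apollo: Apollo wins 25–22.
Copeland scores (wins − losses):
  Granite: 2 − 3 = -1
  Iris: 3 − 2 = 1
  Ember: 0 − 5 = -5
  Kestrel: 1 − 4 = -3
  Forge: 4 − 1 = 3
  Apollo: 5 − 0 = 5
Apollo has the best Copeland score.

Apollo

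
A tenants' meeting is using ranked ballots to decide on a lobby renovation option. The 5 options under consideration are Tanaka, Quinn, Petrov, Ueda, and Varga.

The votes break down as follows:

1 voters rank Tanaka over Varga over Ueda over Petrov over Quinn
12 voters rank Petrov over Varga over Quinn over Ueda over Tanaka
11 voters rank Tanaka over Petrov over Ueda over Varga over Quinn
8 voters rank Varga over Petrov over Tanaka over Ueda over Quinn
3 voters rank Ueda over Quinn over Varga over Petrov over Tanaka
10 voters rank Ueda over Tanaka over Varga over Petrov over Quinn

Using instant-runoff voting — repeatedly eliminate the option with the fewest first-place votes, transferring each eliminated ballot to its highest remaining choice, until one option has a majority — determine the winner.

Round 1: Ueda 13, Tanaka 12, Petrov 12, Varga 8, Quinn 0. Quinn has the fewest and is eliminated.
Round 2: Ueda 13, Tanaka 12, Petrov 12, Varga 8. Varga has the fewest and is eliminated.
Round 3: Petrov 20, Ueda 13, Tanaka 12. Tanaka has the fewest and is eliminated.
Round 4: Petrov 31, Ueda 14. Petrov has a majority.

Petrov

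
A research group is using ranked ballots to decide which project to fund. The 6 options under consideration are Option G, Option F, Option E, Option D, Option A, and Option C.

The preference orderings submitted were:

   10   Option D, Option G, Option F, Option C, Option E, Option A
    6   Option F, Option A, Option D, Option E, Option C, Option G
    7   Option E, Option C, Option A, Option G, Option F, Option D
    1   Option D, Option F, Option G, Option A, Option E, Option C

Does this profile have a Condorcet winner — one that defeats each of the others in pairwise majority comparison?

Head-to-head results (24 voters total):
Option G vs Option F: Option G wins 17–7.
Option G vs Option E: Option E wins 13–11.
Option G vs Option D: Option D wins 17–7.
Option G vs Option A: Option A wins 13–11.
Option G vs Option C: Option C wins 13–11.
Option F vs Option E: Option F wins 17–7.
Option F vs Option D: Option F wins 13–11.
Option F vs Option A: Option F wins 17–7.
Option F vs Option C: Option F wins 17–7.
Option E vs Option D: Option D wins 17–7.
Option E vs Option A: Option E wins 17–7.
Option E vs Option C: Option E wins 14–10.
Option D vs Option A: Option A wins 13–11.
Option D vs Option C: Option D wins 17–7.
Option A vs Option C: Option C wins 17–7.
No candidate beats all others: Option G beats Option F beats Option E beats Option G, a majority cycle.

No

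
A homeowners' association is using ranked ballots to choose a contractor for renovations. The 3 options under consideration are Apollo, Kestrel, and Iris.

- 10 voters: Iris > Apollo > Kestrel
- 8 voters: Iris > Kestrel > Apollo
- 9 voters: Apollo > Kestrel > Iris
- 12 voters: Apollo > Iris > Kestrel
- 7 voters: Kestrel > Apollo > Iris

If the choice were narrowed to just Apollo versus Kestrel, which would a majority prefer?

Ballots ranking Apollo above Kestrel: 10+9+12 = 31.
Ballots ranking Kestrel above Apollo: 8+7 = 15.
Apollo wins the head-to-head, 31–15.

Apollo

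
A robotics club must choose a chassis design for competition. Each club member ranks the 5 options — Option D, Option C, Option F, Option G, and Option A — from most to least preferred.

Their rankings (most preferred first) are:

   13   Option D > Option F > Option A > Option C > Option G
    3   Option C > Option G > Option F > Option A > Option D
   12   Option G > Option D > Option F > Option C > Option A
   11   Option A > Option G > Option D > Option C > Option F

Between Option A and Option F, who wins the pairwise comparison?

Option F

Ballots ranking Option A above Option F: 11.
Ballots ranking Option F above Option A: 13+3+12 = 28.
Option F wins the head-to-head, 28–11.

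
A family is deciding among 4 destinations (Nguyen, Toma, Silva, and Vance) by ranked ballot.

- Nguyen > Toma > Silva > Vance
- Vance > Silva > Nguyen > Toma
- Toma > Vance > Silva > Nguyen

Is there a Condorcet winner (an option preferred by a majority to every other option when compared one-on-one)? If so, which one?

None — there is no Condorcet winner

Head-to-head results (3 voters total):
Nguyen vs Toma: Nguyen wins 2–1.
Nguyen vs Silva: Silva wins 2–1.
Nguyen vs Vance: Vance wins 2–1.
Toma vs Silva: Toma wins 2–1.
Toma vs Vance: Toma wins 2–1.
Silva vs Vance: Vance wins 2–1.
No candidate beats all others: Nguyen beats Toma beats Silva beats Nguyen, a majority cycle.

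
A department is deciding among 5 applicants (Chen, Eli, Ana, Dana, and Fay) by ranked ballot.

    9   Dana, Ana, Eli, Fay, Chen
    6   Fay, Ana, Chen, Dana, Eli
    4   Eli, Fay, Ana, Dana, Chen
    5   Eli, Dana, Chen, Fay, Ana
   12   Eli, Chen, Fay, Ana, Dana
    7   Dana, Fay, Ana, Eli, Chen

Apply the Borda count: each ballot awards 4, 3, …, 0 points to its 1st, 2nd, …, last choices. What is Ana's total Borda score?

79

Borda scores:
  Chen: 9·0 + 6·2 + 4·0 + 5·2 + 12·3 + 7·0 = 58
  Eli: 9·2 + 6·0 + 4·4 + 5·4 + 12·4 + 7·1 = 109
  Ana: 9·3 + 6·3 + 4·2 + 5·0 + 12·1 + 7·2 = 79
  Dana: 9·4 + 6·1 + 4·1 + 5·3 + 12·0 + 7·4 = 89
  Fay: 9·1 + 6·4 + 4·3 + 5·1 + 12·2 + 7·3 = 95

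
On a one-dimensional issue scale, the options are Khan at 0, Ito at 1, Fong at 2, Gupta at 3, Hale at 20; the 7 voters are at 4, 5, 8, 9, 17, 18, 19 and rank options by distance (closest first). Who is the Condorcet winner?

With single-peaked preferences on a line, the Condorcet winner is the candidate closest to the median voter.
The median voter (position 9) is closest to Gupta at 3.
Check: Gupta vs Fong — voters closer to Gupta: 7 of 7.

Gupta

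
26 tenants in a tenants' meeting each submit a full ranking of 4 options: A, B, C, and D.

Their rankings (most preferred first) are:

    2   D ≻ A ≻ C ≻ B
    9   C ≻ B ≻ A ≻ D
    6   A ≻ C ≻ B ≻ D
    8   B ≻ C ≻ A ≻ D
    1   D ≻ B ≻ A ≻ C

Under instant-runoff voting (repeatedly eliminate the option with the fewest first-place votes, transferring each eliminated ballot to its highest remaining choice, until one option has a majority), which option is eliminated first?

Round 1: C 9, B 8, A 6, D 3. D has the fewest and is eliminated.
Round 2: B 9, C 9, A 8. A has the fewest and is eliminated.
Round 3: C 17, B 9. C has a majority.

D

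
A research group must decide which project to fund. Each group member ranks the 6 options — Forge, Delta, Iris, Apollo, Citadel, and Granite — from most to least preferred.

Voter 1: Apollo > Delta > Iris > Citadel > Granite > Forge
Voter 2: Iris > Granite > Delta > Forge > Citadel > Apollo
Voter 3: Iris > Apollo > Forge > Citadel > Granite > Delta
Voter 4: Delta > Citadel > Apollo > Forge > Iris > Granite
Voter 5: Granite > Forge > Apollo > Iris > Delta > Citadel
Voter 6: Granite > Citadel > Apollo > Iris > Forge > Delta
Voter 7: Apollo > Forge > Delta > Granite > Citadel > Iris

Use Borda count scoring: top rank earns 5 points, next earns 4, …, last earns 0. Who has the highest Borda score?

Apollo

Borda scores:
  Forge: 0 + 2 + 3 + 2 + 4 + 1 + 4 = 16
  Delta: 4 + 3 + 0 + 5 + 1 + 0 + 3 = 16
  Iris: 3 + 5 + 5 + 1 + 2 + 2 + 0 = 18
  Apollo: 5 + 0 + 4 + 3 + 3 + 3 + 5 = 23
  Citadel: 2 + 1 + 2 + 4 + 0 + 4 + 1 = 14
  Granite: 1 + 4 + 1 + 0 + 5 + 5 + 2 = 18
Apollo has the highest total.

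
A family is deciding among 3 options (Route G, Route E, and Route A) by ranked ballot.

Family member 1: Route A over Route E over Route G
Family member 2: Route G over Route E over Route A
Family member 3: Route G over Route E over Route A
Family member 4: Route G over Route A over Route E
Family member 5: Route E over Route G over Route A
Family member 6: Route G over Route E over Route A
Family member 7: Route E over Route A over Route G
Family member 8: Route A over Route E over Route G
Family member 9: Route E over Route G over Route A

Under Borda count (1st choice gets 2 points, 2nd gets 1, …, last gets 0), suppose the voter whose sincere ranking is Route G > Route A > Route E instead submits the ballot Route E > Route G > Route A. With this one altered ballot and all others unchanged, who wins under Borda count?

Route E

Borda totals with the altered ballot: Route G 9, Route E 13, Route A 5.
The winner is unchanged: still Route E.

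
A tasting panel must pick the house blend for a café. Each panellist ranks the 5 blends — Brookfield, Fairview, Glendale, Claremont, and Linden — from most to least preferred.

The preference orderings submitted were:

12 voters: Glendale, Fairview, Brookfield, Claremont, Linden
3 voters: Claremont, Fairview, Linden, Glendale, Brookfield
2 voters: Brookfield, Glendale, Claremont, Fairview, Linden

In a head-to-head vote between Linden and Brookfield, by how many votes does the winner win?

11

Ballots ranking Linden above Brookfield: 3.
Ballots ranking Brookfield above Linden: 12+2 = 14.
Brookfield wins 14–3, a margin of 11.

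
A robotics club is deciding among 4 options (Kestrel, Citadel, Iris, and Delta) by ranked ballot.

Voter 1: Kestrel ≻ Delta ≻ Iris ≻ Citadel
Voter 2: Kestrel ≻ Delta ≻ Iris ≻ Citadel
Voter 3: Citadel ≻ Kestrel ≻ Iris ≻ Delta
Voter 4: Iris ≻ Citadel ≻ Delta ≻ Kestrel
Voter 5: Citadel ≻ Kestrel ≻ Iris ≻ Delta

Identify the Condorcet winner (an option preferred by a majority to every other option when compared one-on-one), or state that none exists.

Head-to-head results (5 voters total):
Kestrel vs Citadel: Citadel wins 3–2.
Kestrel vs Iris: Kestrel wins 4–1.
Kestrel vs Delta: Kestrel wins 4–1.
Citadel vs Iris: Iris wins 3–2.
Citadel vs Delta: Citadel wins 3–2.
Iris vs Delta: Iris wins 3–2.
No candidate beats all others: Kestrel beats Iris beats Citadel beats Kestrel, a majority cycle.

None — there is no Condorcet winner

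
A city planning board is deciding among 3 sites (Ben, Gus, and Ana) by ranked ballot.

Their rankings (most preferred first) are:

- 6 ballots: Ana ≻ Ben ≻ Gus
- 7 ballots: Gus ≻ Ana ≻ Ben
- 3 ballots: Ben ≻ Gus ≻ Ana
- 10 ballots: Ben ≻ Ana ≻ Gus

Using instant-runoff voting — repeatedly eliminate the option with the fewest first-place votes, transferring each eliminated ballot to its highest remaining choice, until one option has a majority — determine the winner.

Ben

Round 1: Ben 13, Gus 7, Ana 6. Ana has the fewest and is eliminated.
Round 2: Ben 19, Gus 7. Ben has a majority.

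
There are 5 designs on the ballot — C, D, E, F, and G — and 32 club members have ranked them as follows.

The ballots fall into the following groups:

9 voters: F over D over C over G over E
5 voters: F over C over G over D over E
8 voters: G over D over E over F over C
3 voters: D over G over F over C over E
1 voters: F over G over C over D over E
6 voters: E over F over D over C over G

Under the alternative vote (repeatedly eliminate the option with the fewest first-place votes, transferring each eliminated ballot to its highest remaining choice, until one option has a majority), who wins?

F

Round 1: F 15, G 8, E 6, D 3, C 0. C has the fewest and is eliminated.
Round 2: F 15, G 8, E 6, D 3. D has the fewest and is eliminated.
Round 3: F 15, G 11, E 6. E has the fewest and is eliminated.
Round 4: F 21, G 11. F has a majority.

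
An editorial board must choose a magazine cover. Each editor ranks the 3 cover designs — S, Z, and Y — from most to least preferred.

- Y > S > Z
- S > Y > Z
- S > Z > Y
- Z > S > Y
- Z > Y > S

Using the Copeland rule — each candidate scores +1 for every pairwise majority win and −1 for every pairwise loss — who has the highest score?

S

Pairwise results:
  S vs Z: S wins 3–2.
  S vs Y: S wins 3–2.
  Z vs Y: Z wins 3–2.
Copeland scores (wins − losses):
  S: 2 − 0 = 2
  Z: 1 − 1 = 0
  Y: 0 − 2 = -2
S has the best Copeland score.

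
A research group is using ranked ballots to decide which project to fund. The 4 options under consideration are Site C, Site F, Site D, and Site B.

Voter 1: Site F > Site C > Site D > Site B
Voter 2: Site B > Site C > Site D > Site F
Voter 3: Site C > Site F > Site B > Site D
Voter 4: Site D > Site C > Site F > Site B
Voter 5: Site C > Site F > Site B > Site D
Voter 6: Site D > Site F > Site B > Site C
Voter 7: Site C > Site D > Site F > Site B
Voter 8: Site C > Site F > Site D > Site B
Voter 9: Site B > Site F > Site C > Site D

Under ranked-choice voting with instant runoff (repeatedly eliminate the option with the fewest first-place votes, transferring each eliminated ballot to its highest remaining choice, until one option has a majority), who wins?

Site C

Round 1: Site C 4, Site D 2, Site B 2, Site F 1. Site F has the fewest and is eliminated.
Round 2: Site C 5, Site D 2, Site B 2. Site C has a majority.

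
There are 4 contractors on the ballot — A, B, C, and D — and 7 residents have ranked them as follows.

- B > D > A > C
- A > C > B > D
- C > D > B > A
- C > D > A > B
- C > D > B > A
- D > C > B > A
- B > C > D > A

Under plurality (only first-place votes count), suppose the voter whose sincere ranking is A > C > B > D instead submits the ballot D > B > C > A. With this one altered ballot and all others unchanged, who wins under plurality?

First-place totals with the altered ballot: A 0, B 2, C 3, D 2.
The winner is unchanged: still C.

C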